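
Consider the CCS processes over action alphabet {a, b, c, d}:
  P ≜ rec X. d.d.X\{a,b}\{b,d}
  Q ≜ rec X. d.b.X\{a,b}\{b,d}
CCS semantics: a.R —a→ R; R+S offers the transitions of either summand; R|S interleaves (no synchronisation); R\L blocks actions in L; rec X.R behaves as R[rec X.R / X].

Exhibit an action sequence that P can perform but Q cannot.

dd

P's transition system — 3 states:
  p0 = rec X. d.d.X\{a,b}\{b,d} | ··d··> p1
  p1 = d.(rec X. d.d.X\{a,b}\{b,d})\{a,b}\{b,d} | ··d··> p2
  p2 = (rec X. d.d.X\{a,b}\{b,d})\{a,b}\{b,d} | ·
Q's transition system — 3 states:
  q0 = rec X. d.b.X\{a,b}\{b,d} | ··d··> q1
  q1 = b.(rec X. d.b.X\{a,b}\{b,d})\{a,b}\{b,d} | ··b··> q2
  q2 = (rec X. d.b.X\{a,b}\{b,d})\{a,b}\{b,d} | ·
Run σ = ⟨dd⟩ on P: start {p0}
  [1] d ⇒ {p1}
  [2] d ⇒ {p2}
  P completes σ.
Run σ = ⟨dd⟩ on Q: start {q0}
  [1] d ⇒ {q1}
  [2] d ⇒ no successor for Q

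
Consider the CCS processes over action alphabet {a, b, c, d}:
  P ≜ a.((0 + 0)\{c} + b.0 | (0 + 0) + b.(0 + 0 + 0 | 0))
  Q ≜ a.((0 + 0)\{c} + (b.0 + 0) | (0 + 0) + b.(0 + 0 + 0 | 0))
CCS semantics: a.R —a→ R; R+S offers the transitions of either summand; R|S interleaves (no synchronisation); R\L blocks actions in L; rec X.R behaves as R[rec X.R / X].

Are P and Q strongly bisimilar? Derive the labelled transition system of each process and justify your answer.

bisimilar

P's transition system — 4 states:
  u0 = a.((0 + 0)\{c} + b.0 | (0 + 0) + b.(0 + 0 + 0 | 0)) has moves ··a··> u1
  u1 = (0 + 0)\{c} + b.0 | (0 + 0) + b.(0 + 0 + 0 | 0) has moves ··b··> u2, ··b··> u3
  u2 = 0 + 0 + 0 | 0 has moves ·
  u3 = 0 | (0 + 0) has moves ·
Q's transition system — 4 states:
  v0 = a.((0 + 0)\{c} + (b.0 + 0) | (0 + 0) + b.(0 + 0 + 0 | 0)) has moves ··a··> v1
  v1 = (0 + 0)\{c} + (b.0 + 0) | (0 + 0) + b.(0 + 0 + 0 | 0) has moves ··b··> v2, ··b··> v3
  v2 = 0 + 0 + 0 | 0 has moves ·
  v3 = 0 | (0 + 0) has moves ·
Bisimilarity quotient blocks:
  B0 = {u0, v0}
  B1 = {u1, v1}
  B2 = {u2, u3, v2, v3}
u0 ∈ B0, v0 ∈ B0 → same block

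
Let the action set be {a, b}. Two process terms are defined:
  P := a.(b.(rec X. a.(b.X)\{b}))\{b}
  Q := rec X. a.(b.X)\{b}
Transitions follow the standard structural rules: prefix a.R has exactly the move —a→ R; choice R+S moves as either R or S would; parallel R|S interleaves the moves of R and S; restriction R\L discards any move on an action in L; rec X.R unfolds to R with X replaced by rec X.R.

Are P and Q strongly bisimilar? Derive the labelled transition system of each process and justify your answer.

bisimilar

Reachable graph of P (2 states):
  p0 = a.(b.(rec X. a.(b.X)\{b}))\{b} has moves =a=> p1
  p1 = (b.(rec X. a.(b.X)\{b}))\{b} has moves ·
Reachable graph of Q (2 states):
  q0 = rec X. a.(b.X)\{b} has moves =a=> q1
  q1 = (b.(rec X. a.(b.X)\{b}))\{b} has moves ·
Partition-refinement fixed point:
  B0 = {p0, q0}
  B1 = {p1, q1}
p0 ∈ B0, q0 ∈ B0 → same block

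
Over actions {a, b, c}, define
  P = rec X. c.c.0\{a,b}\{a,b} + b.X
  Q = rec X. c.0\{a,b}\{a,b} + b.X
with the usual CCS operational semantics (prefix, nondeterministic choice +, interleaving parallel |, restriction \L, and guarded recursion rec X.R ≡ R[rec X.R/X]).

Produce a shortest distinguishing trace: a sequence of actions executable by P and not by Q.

P's transition system — 3 states:
  p0 = rec X. c.c.0\{a,b}\{a,b} + b.X | -b-> p0, -c-> p1
  p1 = c.0\{a,b}\{a,b} | -c-> p2
  p2 = 0\{a,b}\{a,b} | ∅
Q's transition system — 2 states:
  q0 = rec X. c.0\{a,b}\{a,b} + b.X | -b-> q0, -c-> q1
  q1 = 0\{a,b}\{a,b} | ∅
Trace ⟨cc⟩ through P, begin at {p0}:
  step 1 (c): {p1}
  step 2 (c): {p2}
  ✓ P
Trace ⟨cc⟩ through Q, begin at {q0}:
  step 1 (c): {q1}
  step 2 (c): ∅ (Q stuck)

cc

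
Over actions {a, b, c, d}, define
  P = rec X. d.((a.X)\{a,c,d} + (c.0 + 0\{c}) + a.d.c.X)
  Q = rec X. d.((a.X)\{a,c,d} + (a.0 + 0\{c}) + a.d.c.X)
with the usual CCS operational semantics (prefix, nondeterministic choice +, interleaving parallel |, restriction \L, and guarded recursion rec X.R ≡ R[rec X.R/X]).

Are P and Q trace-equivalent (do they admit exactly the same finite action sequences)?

trace-distinct — witness ⟨dc⟩

P's transition system — 5 states:
  u0 = rec X. d.((a.X)\{a,c,d} + (c.0 + 0\{c}) + a.d.c.X) :: -d-> u1
  u1 = (a.(rec X. d.((a.X)\{a,c,d} + (c.0 + 0\{c}) + a.d.c.X)))\{a,c,d} + (c.0 + 0\{c}) + a.d.c.(rec X. d.((a.X)\{a,c,d} + (c.0 + 0\{c}) + a.d.c.X)) :: -a-> u2, -c-> u3
  u2 = d.c.(rec X. d.((a.X)\{a,c,d} + (c.0 + 0\{c}) + a.d.c.X)) :: -d-> u4
  u3 = 0 :: ∅
  u4 = c.(rec X. d.((a.X)\{a,c,d} + (c.0 + 0\{c}) + a.d.c.X)) :: -c-> u0
Q's transition system — 5 states:
  v0 = rec X. d.((a.X)\{a,c,d} + (a.0 + 0\{c}) + a.d.c.X) :: -d-> v1
  v1 = (a.(rec X. d.((a.X)\{a,c,d} + (a.0 + 0\{c}) + a.d.c.X)))\{a,c,d} + (a.0 + 0\{c}) + a.d.c.(rec X. d.((a.X)\{a,c,d} + (a.0 + 0\{c}) + a.d.c.X)) :: -a-> v2, -a-> v3
  v2 = 0 :: ∅
  v3 = d.c.(rec X. d.((a.X)\{a,c,d} + (a.0 + 0\{c}) + a.d.c.X)) :: -d-> v4
  v4 = c.(rec X. d.((a.X)\{a,c,d} + (a.0 + 0\{c}) + a.d.c.X)) :: -c-> v0
Executing dc from P (initial set {u0}):
  after d @ step 1: {u1}
  after c @ step 2: {u3}
  — P admits the full trace.
Executing dc from Q (initial set {v0}):
  after d @ step 1: {v1}
  after c @ step 2: ∅  — Q cannot continue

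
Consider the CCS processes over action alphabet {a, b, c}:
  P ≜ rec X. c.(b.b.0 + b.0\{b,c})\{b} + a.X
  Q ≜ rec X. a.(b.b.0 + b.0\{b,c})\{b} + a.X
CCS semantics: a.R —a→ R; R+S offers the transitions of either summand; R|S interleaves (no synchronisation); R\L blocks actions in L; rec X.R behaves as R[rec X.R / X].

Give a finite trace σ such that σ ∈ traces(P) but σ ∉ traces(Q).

c

LTS(P): 2 reachable states
  m0 = rec X. c.(b.b.0 + b.0\{b,c})\{b} + a.X :: -a-> m0, -c-> m1
  m1 = (b.b.0 + b.0\{b,c})\{b} :: deadlocked
LTS(Q): 2 reachable states
  n0 = rec X. a.(b.b.0 + b.0\{b,c})\{b} + a.X :: -a-> n0, -a-> n1
  n1 = (b.b.0 + b.0\{b,c})\{b} :: deadlocked
Trace ⟨c⟩ through P, begin at {m0}:
  after c @ step 1: {m1}
  P completes σ.
Trace ⟨c⟩ through Q, begin at {n0}:
  after c @ step 1: ∅ (Q stuck)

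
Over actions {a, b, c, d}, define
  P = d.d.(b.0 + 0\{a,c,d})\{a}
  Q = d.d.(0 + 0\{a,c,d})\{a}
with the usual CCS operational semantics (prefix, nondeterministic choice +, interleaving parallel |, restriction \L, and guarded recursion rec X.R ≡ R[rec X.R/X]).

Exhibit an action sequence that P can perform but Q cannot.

ddb

Reachable graph of P (4 states):
  p0 = d.d.(b.0 + 0\{a,c,d})\{a} :: -d-> p1
  p1 = d.(b.0 + 0\{a,c,d})\{a} :: -d-> p2
  p2 = (b.0 + 0\{a,c,d})\{a} :: -b-> p3
  p3 = 0\{a} :: stopped
Reachable graph of Q (3 states):
  q0 = d.d.(0 + 0\{a,c,d})\{a} :: -d-> q1
  q1 = d.(0 + 0\{a,c,d})\{a} :: -d-> q2
  q2 = (0 + 0\{a,c,d})\{a} :: stopped
Run σ = ⟨ddb⟩ on P: start {p0}
  step 1 (d): {p1}
  step 2 (d): {p2}
  step 3 (b): {p3}
  P completes σ.
Run σ = ⟨ddb⟩ on Q: start {q0}
  step 1 (d): {q1}
  step 2 (d): {q2}
  step 3 (b): ∅ (Q stuck)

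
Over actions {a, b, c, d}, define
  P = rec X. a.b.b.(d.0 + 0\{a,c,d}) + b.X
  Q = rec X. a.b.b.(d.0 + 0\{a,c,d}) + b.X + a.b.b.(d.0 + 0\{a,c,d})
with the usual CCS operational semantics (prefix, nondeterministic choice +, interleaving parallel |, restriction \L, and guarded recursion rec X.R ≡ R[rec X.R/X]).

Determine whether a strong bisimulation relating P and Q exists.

LTS(P): 5 reachable states
  m0 = rec X. a.b.b.(d.0 + 0\{a,c,d}) + b.X ⊢ --a--▸ m1, --b--▸ m0
  m1 = b.b.(d.0 + 0\{a,c,d}) ⊢ --b--▸ m2
  m2 = b.(d.0 + 0\{a,c,d}) ⊢ --b--▸ m3
  m3 = d.0 + 0\{a,c,d} ⊢ --d--▸ m4
  m4 = 0 ⊢ deadlocked
LTS(Q): 5 reachable states
  n0 = rec X. a.b.b.(d.0 + 0\{a,c,d}) + b.X + a.b.b.(d.0 + 0\{a,c,d}) ⊢ --a--▸ n1, --b--▸ n0
  n1 = b.b.(d.0 + 0\{a,c,d}) ⊢ --b--▸ n2
  n2 = b.(d.0 + 0\{a,c,d}) ⊢ --b--▸ n3
  n3 = d.0 + 0\{a,c,d} ⊢ --d--▸ n4
  n4 = 0 ⊢ deadlocked
Coarsest stable partition (strong bisimilarity classes):
  B0 = {m0, n0}
  B1 = {m1, n1}
  B2 = {m2, n2}
  B3 = {m3, n3}
  B4 = {m4, n4}
m0 ∈ B0, n0 ∈ B0 → same block

P ~ Q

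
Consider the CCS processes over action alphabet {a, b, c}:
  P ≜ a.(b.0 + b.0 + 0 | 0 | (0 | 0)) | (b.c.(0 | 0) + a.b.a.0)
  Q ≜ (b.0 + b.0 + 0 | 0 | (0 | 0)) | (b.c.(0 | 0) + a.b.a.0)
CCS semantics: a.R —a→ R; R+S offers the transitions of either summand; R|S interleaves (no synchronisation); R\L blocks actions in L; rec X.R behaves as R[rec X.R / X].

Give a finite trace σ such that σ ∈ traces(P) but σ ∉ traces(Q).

LTS(P): 18 reachable states
  u0 = a.(b.0 + b.0 + 0 | 0 | (0 | 0)) | (b.c.(0 | 0) + a.b.a.0) | ··a··> u1, ··a··> u2, ··b··> u3
  u1 = (b.0 + b.0 + 0 | 0 | (0 | 0)) | (b.c.(0 | 0) + a.b.a.0) | ··a··> u4, ··b··> u5, ··b··> u6
  u2 = a.(b.0 + b.0 + 0 | 0 | (0 | 0)) | b.a.0 | ··a··> u4, ··b··> u7
  u3 = a.(b.0 + b.0 + 0 | 0 | (0 | 0)) | c.(0 | 0) | ··a··> u5, ··c··> u8
  u4 = (b.0 + b.0 + 0 | 0 | (0 | 0)) | b.a.0 | ··b··> u10, ··b··> u9
  u5 = (b.0 + b.0 + 0 | 0 | (0 | 0)) | c.(0 | 0) | ··b··> u11, ··c··> u12
  u6 = 0 | (b.c.(0 | 0) + a.b.a.0) | ··a··> u10, ··b··> u11
  u7 = a.(b.0 + b.0 + 0 | 0 | (0 | 0)) | a.0 | ··a··> u13, ··a··> u9
  u8 = a.(b.0 + b.0 + 0 | 0 | (0 | 0)) | (0 | 0) | ··a··> u12
  u9 = (b.0 + b.0 + 0 | 0 | (0 | 0)) | a.0 | ··a··> u14, ··b··> u15
  u10 = 0 | b.a.0 | ··b··> u15
  u11 = 0 | c.(0 | 0) | ··c··> u16
  u12 = (b.0 + b.0 + 0 | 0 | (0 | 0)) | (0 | 0) | ··b··> u16
  u13 = a.(b.0 + b.0 + 0 | 0 | (0 | 0)) | 0 | ··a··> u14
  u14 = (b.0 + b.0 + 0 | 0 | (0 | 0)) | 0 | ··b··> u17
  u15 = 0 | a.0 | ··a··> u17
  u16 = 0 | (0 | 0) | ∅
  u17 = 0 | 0 | ∅
LTS(Q): 12 reachable states
  v0 = (b.0 + b.0 + 0 | 0 | (0 | 0)) | (b.c.(0 | 0) + a.b.a.0) | ··a··> v1, ··b··> v2, ··b··> v3
  v1 = (b.0 + b.0 + 0 | 0 | (0 | 0)) | b.a.0 | ··b··> v4, ··b··> v5
  v2 = (b.0 + b.0 + 0 | 0 | (0 | 0)) | c.(0 | 0) | ··b··> v6, ··c··> v7
  v3 = 0 | (b.c.(0 | 0) + a.b.a.0) | ··a··> v5, ··b··> v6
  v4 = (b.0 + b.0 + 0 | 0 | (0 | 0)) | a.0 | ··a··> v8, ··b··> v9
  v5 = 0 | b.a.0 | ··b··> v9
  v6 = 0 | c.(0 | 0) | ··c··> v10
  v7 = (b.0 + b.0 + 0 | 0 | (0 | 0)) | (0 | 0) | ··b··> v10
  v8 = (b.0 + b.0 + 0 | 0 | (0 | 0)) | 0 | ··b··> v11
  v9 = 0 | a.0 | ··a··> v11
  v10 = 0 | (0 | 0) | ∅
  v11 = 0 | 0 | ∅
Run σ = ⟨aa⟩ on P: start {u0}
  step 1 (a): {u1, u2}
  step 2 (a): {u4}
  ✓ P
Run σ = ⟨aa⟩ on Q: start {v0}
  step 1 (a): {v1}
  step 2 (a): ∅  — Q cannot continue

aa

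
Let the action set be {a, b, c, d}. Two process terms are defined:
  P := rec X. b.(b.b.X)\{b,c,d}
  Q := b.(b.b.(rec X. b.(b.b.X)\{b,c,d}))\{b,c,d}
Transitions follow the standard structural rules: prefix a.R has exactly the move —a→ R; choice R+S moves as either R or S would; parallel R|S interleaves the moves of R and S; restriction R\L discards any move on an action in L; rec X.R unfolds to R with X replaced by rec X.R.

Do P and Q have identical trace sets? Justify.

P's transition system — 2 states:
  u0 = rec X. b.(b.b.X)\{b,c,d} :: —b→ u1
  u1 = (b.b.(rec X. b.(b.b.X)\{b,c,d}))\{b,c,d} :: stopped
Q's transition system — 2 states:
  v0 = b.(b.b.(rec X. b.(b.b.X)\{b,c,d}))\{b,c,d} :: —b→ v1
  v1 = (b.b.(rec X. b.(b.b.X)\{b,c,d}))\{b,c,d} :: stopped
Partition-refinement fixed point:
  B0 = {u0, v0}
  B1 = {u1, v1}
u0 ∈ B0, v0 ∈ B0 → same block
Bisimilar ⇒ trace-equivalent.

trace-equivalent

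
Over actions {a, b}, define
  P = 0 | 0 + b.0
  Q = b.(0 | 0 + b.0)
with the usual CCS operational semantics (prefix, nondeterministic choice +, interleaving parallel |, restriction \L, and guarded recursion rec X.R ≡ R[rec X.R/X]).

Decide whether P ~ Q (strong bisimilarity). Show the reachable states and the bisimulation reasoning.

Reachable graph of P (2 states):
  u0 = 0 | 0 + b.0 | --b--▸ u1
  u1 = 0 | stopped
Reachable graph of Q (3 states):
  v0 = b.(0 | 0 + b.0) | --b--▸ v1
  v1 = 0 | 0 + b.0 | --b--▸ v2
  v2 = 0 | stopped
Partition-refinement fixed point:
  B0 = {u0, v1}
  B1 = {u1, v2}
  B2 = {v0}
u0 ∈ B0, v0 ∈ B2 → different blocks

NO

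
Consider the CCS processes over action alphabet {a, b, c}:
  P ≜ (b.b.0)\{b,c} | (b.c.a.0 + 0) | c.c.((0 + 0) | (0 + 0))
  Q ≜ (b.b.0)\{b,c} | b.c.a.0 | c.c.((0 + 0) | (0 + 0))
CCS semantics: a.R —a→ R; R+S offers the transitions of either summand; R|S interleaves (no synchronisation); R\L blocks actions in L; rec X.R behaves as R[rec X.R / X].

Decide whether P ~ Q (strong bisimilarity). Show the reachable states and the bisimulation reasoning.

LTS(P): 12 reachable states
  p0 = (b.b.0)\{b,c} | (b.c.a.0 + 0) | c.c.((0 + 0) | (0 + 0)) ⊢ —b→ p1, —c→ p2
  p1 = (b.b.0)\{b,c} | c.a.0 | c.c.((0 + 0) | (0 + 0)) ⊢ —c→ p3, —c→ p4
  p2 = (b.b.0)\{b,c} | (b.c.a.0 + 0) | c.((0 + 0) | (0 + 0)) ⊢ —b→ p4, —c→ p5
  p3 = (b.b.0)\{b,c} | a.0 | c.c.((0 + 0) | (0 + 0)) ⊢ —a→ p6, —c→ p7
  p4 = (b.b.0)\{b,c} | c.a.0 | c.((0 + 0) | (0 + 0)) ⊢ —c→ p7, —c→ p8
  p5 = (b.b.0)\{b,c} | (b.c.a.0 + 0) | ((0 + 0) | (0 + 0)) ⊢ —b→ p8
  p6 = (b.b.0)\{b,c} | 0 | c.c.((0 + 0) | (0 + 0)) ⊢ —c→ p9
  p7 = (b.b.0)\{b,c} | a.0 | c.((0 + 0) | (0 + 0)) ⊢ —a→ p9, —c→ p10
  p8 = (b.b.0)\{b,c} | c.a.0 | ((0 + 0) | (0 + 0)) ⊢ —c→ p10
  p9 = (b.b.0)\{b,c} | 0 | c.((0 + 0) | (0 + 0)) ⊢ —c→ p11
  p10 = (b.b.0)\{b,c} | a.0 | ((0 + 0) | (0 + 0)) ⊢ —a→ p11
  p11 = (b.b.0)\{b,c} | 0 | ((0 + 0) | (0 + 0)) ⊢ stopped
LTS(Q): 12 reachable states
  q0 = (b.b.0)\{b,c} | b.c.a.0 | c.c.((0 + 0) | (0 + 0)) ⊢ —b→ q1, —c→ q2
  q1 = (b.b.0)\{b,c} | c.a.0 | c.c.((0 + 0) | (0 + 0)) ⊢ —c→ q3, —c→ q4
  q2 = (b.b.0)\{b,c} | b.c.a.0 | c.((0 + 0) | (0 + 0)) ⊢ —b→ q4, —c→ q5
  q3 = (b.b.0)\{b,c} | a.0 | c.c.((0 + 0) | (0 + 0)) ⊢ —a→ q6, —c→ q7
  q4 = (b.b.0)\{b,c} | c.a.0 | c.((0 + 0) | (0 + 0)) ⊢ —c→ q7, —c→ q8
  q5 = (b.b.0)\{b,c} | b.c.a.0 | ((0 + 0) | (0 + 0)) ⊢ —b→ q8
  q6 = (b.b.0)\{b,c} | 0 | c.c.((0 + 0) | (0 + 0)) ⊢ —c→ q9
  q7 = (b.b.0)\{b,c} | a.0 | c.((0 + 0) | (0 + 0)) ⊢ —a→ q9, —c→ q10
  q8 = (b.b.0)\{b,c} | c.a.0 | ((0 + 0) | (0 + 0)) ⊢ —c→ q10
  q9 = (b.b.0)\{b,c} | 0 | c.((0 + 0) | (0 + 0)) ⊢ —c→ q11
  q10 = (b.b.0)\{b,c} | a.0 | ((0 + 0) | (0 + 0)) ⊢ —a→ q11
  q11 = (b.b.0)\{b,c} | 0 | ((0 + 0) | (0 + 0)) ⊢ stopped
Bisimilarity quotient blocks:
  B0 = {p0, q0}
  B1 = {p2, q2}
  B2 = {p5, q5}
  B3 = {p8, q8}
  B4 = {p10, q10}
  B5 = {p11, q11}
  B6 = {p4, q4}
  B7 = {p7, q7}
  B8 = {p9, q9}
  B9 = {p1, q1}
  B10 = {p3, q3}
  B11 = {p6, q6}
p0 ∈ B0, q0 ∈ B0 → same block

bisimilar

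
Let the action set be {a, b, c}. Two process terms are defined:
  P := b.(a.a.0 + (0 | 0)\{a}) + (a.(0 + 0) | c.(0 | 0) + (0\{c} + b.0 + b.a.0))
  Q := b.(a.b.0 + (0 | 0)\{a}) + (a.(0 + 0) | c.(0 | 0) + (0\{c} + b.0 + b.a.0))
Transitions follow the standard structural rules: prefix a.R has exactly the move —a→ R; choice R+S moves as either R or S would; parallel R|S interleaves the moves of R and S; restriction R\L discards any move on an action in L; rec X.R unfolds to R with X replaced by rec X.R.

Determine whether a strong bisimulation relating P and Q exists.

Reachable graph of P (7 states):
  u0 = b.(a.a.0 + (0 | 0)\{a}) + (a.(0 + 0) | c.(0 | 0) + (0\{c} + b.0 + b.a.0)) | ··a··> u1, ··b··> u2, ··b··> u3, ··b··> u4, ··c··> u5
  u1 = (0 + 0) | c.(0 | 0) | ··c··> u6
  u2 = 0 | ∅
  u3 = a.0 | ··a··> u2
  u4 = a.a.0 + (0 | 0)\{a} | ··a··> u3
  u5 = a.(0 + 0) | (0 | 0) | ··a··> u6
  u6 = (0 + 0) | (0 | 0) | ∅
Reachable graph of Q (8 states):
  v0 = b.(a.b.0 + (0 | 0)\{a}) + (a.(0 + 0) | c.(0 | 0) + (0\{c} + b.0 + b.a.0)) | ··a··> v1, ··b··> v2, ··b··> v3, ··b··> v4, ··c··> v5
  v1 = (0 + 0) | c.(0 | 0) | ··c··> v6
  v2 = 0 | ∅
  v3 = a.0 | ··a··> v2
  v4 = a.b.0 + (0 | 0)\{a} | ··a··> v7
  v5 = a.(0 + 0) | (0 | 0) | ··a··> v6
  v6 = (0 + 0) | (0 | 0) | ∅
  v7 = b.0 | ··b··> v2
Bisimilarity quotient blocks:
  B0 = {u0}
  B1 = {u1, v1}
  B2 = {u2, u6, v2, v6}
  B3 = {u3, u5, v3, v5}
  B4 = {u4}
  B5 = {v0}
  B6 = {v4}
  B7 = {v7}
u0 ∈ B0, v0 ∈ B5 → different blocks

P ≁ Q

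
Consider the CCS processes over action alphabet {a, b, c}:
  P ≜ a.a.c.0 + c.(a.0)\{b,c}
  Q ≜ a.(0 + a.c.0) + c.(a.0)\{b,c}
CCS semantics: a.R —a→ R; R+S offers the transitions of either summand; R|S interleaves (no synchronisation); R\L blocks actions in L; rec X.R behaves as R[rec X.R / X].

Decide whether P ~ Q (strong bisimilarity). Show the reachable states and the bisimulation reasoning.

Reachable graph of P (6 states):
  u0 = a.a.c.0 + c.(a.0)\{b,c} :: =a=> u1, =c=> u2
  u1 = a.c.0 :: =a=> u3
  u2 = (a.0)\{b,c} :: =a=> u4
  u3 = c.0 :: =c=> u5
  u4 = 0\{b,c} :: (no moves)
  u5 = 0 :: (no moves)
Reachable graph of Q (6 states):
  v0 = a.(0 + a.c.0) + c.(a.0)\{b,c} :: =a=> v1, =c=> v2
  v1 = 0 + a.c.0 :: =a=> v3
  v2 = (a.0)\{b,c} :: =a=> v4
  v3 = c.0 :: =c=> v5
  v4 = 0\{b,c} :: (no moves)
  v5 = 0 :: (no moves)
Partition-refinement fixed point:
  B0 = {u0, v0}
  B1 = {u2, v2}
  B2 = {u4, u5, v4, v5}
  B3 = {u1, v1}
  B4 = {u3, v3}
u0 ∈ B0, v0 ∈ B0 → same block

YES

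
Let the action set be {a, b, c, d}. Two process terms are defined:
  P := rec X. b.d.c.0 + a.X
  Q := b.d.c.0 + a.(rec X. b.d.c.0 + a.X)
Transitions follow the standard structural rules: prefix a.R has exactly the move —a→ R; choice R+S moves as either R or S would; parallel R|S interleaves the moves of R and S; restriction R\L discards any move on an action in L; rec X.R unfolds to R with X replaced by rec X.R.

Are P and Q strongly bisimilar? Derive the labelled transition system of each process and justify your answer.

YES

LTS(P): 4 reachable states
  m0 = rec X. b.d.c.0 + a.X has moves —a→ m0, —b→ m1
  m1 = d.c.0 has moves —d→ m2
  m2 = c.0 has moves —c→ m3
  m3 = 0 has moves (no moves)
LTS(Q): 5 reachable states
  n0 = b.d.c.0 + a.(rec X. b.d.c.0 + a.X) has moves —a→ n1, —b→ n2
  n1 = rec X. b.d.c.0 + a.X has moves —a→ n1, —b→ n2
  n2 = d.c.0 has moves —d→ n3
  n3 = c.0 has moves —c→ n4
  n4 = 0 has moves (no moves)
Bisimilarity quotient blocks:
  B0 = {m0, n0, n1}
  B1 = {m1, n2}
  B2 = {m2, n3}
  B3 = {m3, n4}
m0 ∈ B0, n0 ∈ B0 → same block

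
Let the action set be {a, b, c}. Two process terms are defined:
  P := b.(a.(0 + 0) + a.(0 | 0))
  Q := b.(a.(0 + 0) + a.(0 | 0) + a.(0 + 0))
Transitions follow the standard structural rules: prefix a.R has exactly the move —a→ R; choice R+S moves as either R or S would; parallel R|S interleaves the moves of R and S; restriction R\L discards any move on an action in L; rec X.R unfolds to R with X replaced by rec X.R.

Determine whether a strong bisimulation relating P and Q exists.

LTS(P): 4 reachable states
  m0 = b.(a.(0 + 0) + a.(0 | 0)) | -b-> m1
  m1 = a.(0 + 0) + a.(0 | 0) | -a-> m2, -a-> m3
  m2 = 0 + 0 | stopped
  m3 = 0 | 0 | stopped
LTS(Q): 4 reachable states
  n0 = b.(a.(0 + 0) + a.(0 | 0) + a.(0 + 0)) | -b-> n1
  n1 = a.(0 + 0) + a.(0 | 0) + a.(0 + 0) | -a-> n2, -a-> n3
  n2 = 0 + 0 | stopped
  n3 = 0 | 0 | stopped
Bisimilarity quotient blocks:
  B0 = {m0, n0}
  B1 = {m1, n1}
  B2 = {m2, m3, n2, n3}
m0 ∈ B0, n0 ∈ B0 → same block

P ~ Q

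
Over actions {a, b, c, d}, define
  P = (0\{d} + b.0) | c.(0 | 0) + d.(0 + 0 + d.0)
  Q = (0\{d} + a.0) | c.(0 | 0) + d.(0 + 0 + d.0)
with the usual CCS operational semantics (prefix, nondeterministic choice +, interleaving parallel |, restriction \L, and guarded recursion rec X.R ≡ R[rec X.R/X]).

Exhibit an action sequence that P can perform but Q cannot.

LTS(P): 6 reachable states
  p0 = (0\{d} + b.0) | c.(0 | 0) + d.(0 + 0 + d.0) | ··b··> p1, ··c··> p2, ··d··> p3
  p1 = 0 | c.(0 | 0) | ··c··> p4
  p2 = (0\{d} + b.0) | (0 | 0) | ··b··> p4
  p3 = 0 + 0 + d.0 | ··d··> p5
  p4 = 0 | (0 | 0) | (no moves)
  p5 = 0 | (no moves)
LTS(Q): 6 reachable states
  q0 = (0\{d} + a.0) | c.(0 | 0) + d.(0 + 0 + d.0) | ··a··> q1, ··c··> q2, ··d··> q3
  q1 = 0 | c.(0 | 0) | ··c··> q4
  q2 = (0\{d} + a.0) | (0 | 0) | ··a··> q4
  q3 = 0 + 0 + d.0 | ··d··> q5
  q4 = 0 | (0 | 0) | (no moves)
  q5 = 0 | (no moves)
Executing b from P (initial set {p0}):
  after b @ step 1: {p1}
  — P admits the full trace.
Executing b from Q (initial set {q0}):
  after b @ step 1: ∅ (Q stuck)

b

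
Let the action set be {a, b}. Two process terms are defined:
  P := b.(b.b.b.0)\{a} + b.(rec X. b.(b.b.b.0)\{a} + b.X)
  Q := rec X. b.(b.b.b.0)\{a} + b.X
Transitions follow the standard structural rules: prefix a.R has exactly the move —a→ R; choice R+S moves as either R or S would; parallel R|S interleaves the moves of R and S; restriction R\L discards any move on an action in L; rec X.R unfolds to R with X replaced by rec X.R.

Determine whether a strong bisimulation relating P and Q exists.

P ~ Q

LTS(P): 6 reachable states
  u0 = b.(b.b.b.0)\{a} + b.(rec X. b.(b.b.b.0)\{a} + b.X) ⊢ ··b··> u1, ··b··> u2
  u1 = (b.b.b.0)\{a} ⊢ ··b··> u3
  u2 = rec X. b.(b.b.b.0)\{a} + b.X ⊢ ··b··> u1, ··b··> u2
  u3 = (b.b.0)\{a} ⊢ ··b··> u4
  u4 = (b.0)\{a} ⊢ ··b··> u5
  u5 = 0\{a} ⊢ ·
LTS(Q): 5 reachable states
  v0 = rec X. b.(b.b.b.0)\{a} + b.X ⊢ ··b··> v0, ··b··> v1
  v1 = (b.b.b.0)\{a} ⊢ ··b··> v2
  v2 = (b.b.0)\{a} ⊢ ··b··> v3
  v3 = (b.0)\{a} ⊢ ··b··> v4
  v4 = 0\{a} ⊢ ·
Coarsest stable partition (strong bisimilarity classes):
  B0 = {u0, u2, v0}
  B1 = {u1, v1}
  B2 = {u3, v2}
  B3 = {u4, v3}
  B4 = {u5, v4}
u0 ∈ B0, v0 ∈ B0 → same block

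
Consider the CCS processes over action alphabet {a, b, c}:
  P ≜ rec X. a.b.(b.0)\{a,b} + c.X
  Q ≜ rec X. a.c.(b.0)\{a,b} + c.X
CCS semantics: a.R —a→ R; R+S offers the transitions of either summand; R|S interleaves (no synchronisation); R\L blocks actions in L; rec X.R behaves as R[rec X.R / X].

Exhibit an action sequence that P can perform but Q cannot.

LTS(P): 3 reachable states
  s0 = rec X. a.b.(b.0)\{a,b} + c.X :: ··a··> s1, ··c··> s0
  s1 = b.(b.0)\{a,b} :: ··b··> s2
  s2 = (b.0)\{a,b} :: ·
LTS(Q): 3 reachable states
  t0 = rec X. a.c.(b.0)\{a,b} + c.X :: ··a··> t1, ··c··> t0
  t1 = c.(b.0)\{a,b} :: ··c··> t2
  t2 = (b.0)\{a,b} :: ·
Run σ = ⟨ab⟩ on P: start {s0}
  after a @ step 1: {s1}
  after b @ step 2: {s2}
  P completes σ.
Run σ = ⟨ab⟩ on Q: start {t0}
  after a @ step 1: {t1}
  after b @ step 2: ∅  — Q cannot continue

ab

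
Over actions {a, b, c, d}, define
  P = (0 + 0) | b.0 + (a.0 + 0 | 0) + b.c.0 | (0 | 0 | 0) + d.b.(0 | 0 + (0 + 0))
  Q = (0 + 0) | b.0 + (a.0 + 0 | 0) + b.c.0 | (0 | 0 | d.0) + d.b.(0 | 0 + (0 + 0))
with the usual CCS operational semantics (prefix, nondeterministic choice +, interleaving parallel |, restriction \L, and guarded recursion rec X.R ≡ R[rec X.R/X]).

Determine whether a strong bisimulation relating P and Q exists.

not bisimilar

P's transition system — 7 states:
  m0 = (0 + 0) | b.0 + (a.0 + 0 | 0) + b.c.0 | (0 | 0 | 0) + d.b.(0 | 0 + (0 + 0)) | —a→ m1, —b→ m2, —b→ m3, —d→ m4
  m1 = 0 | ∅
  m2 = (0 + 0) | 0 | ∅
  m3 = c.0 | (0 | 0 | 0) | —c→ m5
  m4 = b.(0 | 0 + (0 + 0)) | —b→ m6
  m5 = 0 | (0 | 0 | 0) | ∅
  m6 = 0 | 0 + (0 + 0) | ∅
Q's transition system — 10 states:
  n0 = (0 + 0) | b.0 + (a.0 + 0 | 0) + b.c.0 | (0 | 0 | d.0) + d.b.(0 | 0 + (0 + 0)) | —a→ n1, —b→ n2, —b→ n3, —d→ n4, —d→ n5
  n1 = 0 | ∅
  n2 = (0 + 0) | 0 | ∅
  n3 = c.0 | (0 | 0 | d.0) | —c→ n6, —d→ n7
  n4 = b.(0 | 0 + (0 + 0)) | —b→ n8
  n5 = b.c.0 | (0 | 0 | 0) | —b→ n7
  n6 = 0 | (0 | 0 | d.0) | —d→ n9
  n7 = c.0 | (0 | 0 | 0) | —c→ n9
  n8 = 0 | 0 + (0 + 0) | ∅
  n9 = 0 | (0 | 0 | 0) | ∅
Bisimilarity quotient blocks:
  B0 = {m0}
  B1 = {m1, m2, m5, m6, n1, n2, n8, n9}
  B2 = {m3, n7}
  B3 = {m4, n4}
  B4 = {n0}
  B5 = {n3}
  B6 = {n6}
  B7 = {n5}
m0 ∈ B0, n0 ∈ B4 → different blocks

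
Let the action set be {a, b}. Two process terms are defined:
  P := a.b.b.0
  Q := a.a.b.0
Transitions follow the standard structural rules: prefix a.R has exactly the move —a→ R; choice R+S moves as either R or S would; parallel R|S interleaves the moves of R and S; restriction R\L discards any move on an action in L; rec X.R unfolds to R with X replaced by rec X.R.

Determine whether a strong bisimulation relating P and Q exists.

P's transition system — 4 states:
  m0 = a.b.b.0 has moves ··a··> m1
  m1 = b.b.0 has moves ··b··> m2
  m2 = b.0 has moves ··b··> m3
  m3 = 0 has moves ·
Q's transition system — 4 states:
  n0 = a.a.b.0 has moves ··a··> n1
  n1 = a.b.0 has moves ··a··> n2
  n2 = b.0 has moves ··b··> n3
  n3 = 0 has moves ·
Bisimilarity quotient blocks:
  B0 = {m0}
  B1 = {m1}
  B2 = {m2, n2}
  B3 = {m3, n3}
  B4 = {n0}
  B5 = {n1}
m0 ∈ B0, n0 ∈ B4 → different blocks

not bisimilar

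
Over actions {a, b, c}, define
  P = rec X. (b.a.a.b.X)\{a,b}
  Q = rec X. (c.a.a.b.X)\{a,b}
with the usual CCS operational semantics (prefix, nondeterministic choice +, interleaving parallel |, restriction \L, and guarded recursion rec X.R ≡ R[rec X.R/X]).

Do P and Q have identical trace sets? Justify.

LTS(P): 1 reachable states
  u0 = rec X. (b.a.a.b.X)\{a,b} → ·
LTS(Q): 2 reachable states
  v0 = rec X. (c.a.a.b.X)\{a,b} → =c=> v1
  v1 = (a.a.b.(rec X. (c.a.a.b.X)\{a,b}))\{a,b} → ·
Run σ = ⟨c⟩ on Q: start {v0}
  [1] c ⇒ {v1}
  — Q admits the full trace.
Run σ = ⟨c⟩ on P: start {u0}
  [1] c ⇒ ∅ (P stuck)

NO — witness ⟨c⟩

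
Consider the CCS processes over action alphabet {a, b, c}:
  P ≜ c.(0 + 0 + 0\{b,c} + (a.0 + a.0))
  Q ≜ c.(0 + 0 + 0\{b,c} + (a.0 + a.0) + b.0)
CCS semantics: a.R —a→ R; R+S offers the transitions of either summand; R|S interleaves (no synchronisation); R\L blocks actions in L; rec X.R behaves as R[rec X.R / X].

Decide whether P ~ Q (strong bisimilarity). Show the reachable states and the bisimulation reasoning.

P ≁ Q

LTS(P): 3 reachable states
  u0 = c.(0 + 0 + 0\{b,c} + (a.0 + a.0)) | —c→ u1
  u1 = 0 + 0 + 0\{b,c} + (a.0 + a.0) | —a→ u2
  u2 = 0 | ·
LTS(Q): 3 reachable states
  v0 = c.(0 + 0 + 0\{b,c} + (a.0 + a.0) + b.0) | —c→ v1
  v1 = 0 + 0 + 0\{b,c} + (a.0 + a.0) + b.0 | —a→ v2, —b→ v2
  v2 = 0 | ·
Partition-refinement fixed point:
  B0 = {u0}
  B1 = {u1}
  B2 = {u2, v2}
  B3 = {v0}
  B4 = {v1}
u0 ∈ B0, v0 ∈ B3 → different blocks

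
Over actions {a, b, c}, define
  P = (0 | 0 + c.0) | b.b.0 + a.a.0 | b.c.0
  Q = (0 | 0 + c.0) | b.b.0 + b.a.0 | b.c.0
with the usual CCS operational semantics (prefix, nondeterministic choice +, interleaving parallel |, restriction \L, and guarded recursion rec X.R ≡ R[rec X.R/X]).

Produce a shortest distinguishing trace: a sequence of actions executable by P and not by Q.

a

Reachable graph of P (13 states):
  m0 = (0 | 0 + c.0) | b.b.0 + a.a.0 | b.c.0 → —a→ m1, —b→ m2, —b→ m3, —c→ m4
  m1 = a.0 | b.c.0 → —a→ m5, —b→ m6
  m2 = (0 | 0 + c.0) | b.0 → —b→ m7, —c→ m8
  m3 = a.a.0 | c.0 → —a→ m6, —c→ m9
  m4 = 0 | b.b.0 → —b→ m8
  m5 = 0 | b.c.0 → —b→ m10
  m6 = a.0 | c.0 → —a→ m10, —c→ m11
  m7 = (0 | 0 + c.0) | 0 → —c→ m12
  m8 = 0 | b.0 → —b→ m12
  m9 = a.a.0 | 0 → —a→ m11
  m10 = 0 | c.0 → —c→ m12
  m11 = a.0 | 0 → —a→ m12
  m12 = 0 | 0 → stopped
Reachable graph of Q (13 states):
  n0 = (0 | 0 + c.0) | b.b.0 + b.a.0 | b.c.0 → —b→ n1, —b→ n2, —b→ n3, —c→ n4
  n1 = (0 | 0 + c.0) | b.0 → —b→ n5, —c→ n6
  n2 = a.0 | b.c.0 → —a→ n7, —b→ n8
  n3 = b.a.0 | c.0 → —b→ n8, —c→ n9
  n4 = 0 | b.b.0 → —b→ n6
  n5 = (0 | 0 + c.0) | 0 → —c→ n10
  n6 = 0 | b.0 → —b→ n10
  n7 = 0 | b.c.0 → —b→ n11
  n8 = a.0 | c.0 → —a→ n11, —c→ n12
  n9 = b.a.0 | 0 → —b→ n12
  n10 = 0 | 0 → stopped
  n11 = 0 | c.0 → —c→ n10
  n12 = a.0 | 0 → —a→ n10
Trace ⟨a⟩ through P, begin at {m0}:
  step 1 (a): {m1}
  — P admits the full trace.
Trace ⟨a⟩ through Q, begin at {n0}:
  step 1 (a): ∅  — Q cannot continue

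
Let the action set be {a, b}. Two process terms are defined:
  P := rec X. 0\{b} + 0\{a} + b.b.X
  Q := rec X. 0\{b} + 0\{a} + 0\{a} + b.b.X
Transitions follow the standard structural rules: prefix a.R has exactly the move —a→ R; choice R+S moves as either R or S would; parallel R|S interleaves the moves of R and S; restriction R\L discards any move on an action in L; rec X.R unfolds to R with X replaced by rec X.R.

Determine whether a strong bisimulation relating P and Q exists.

YES

Reachable graph of P (2 states):
  u0 = rec X. 0\{b} + 0\{a} + b.b.X | --b--▸ u1
  u1 = b.(rec X. 0\{b} + 0\{a} + b.b.X) | --b--▸ u0
Reachable graph of Q (2 states):
  v0 = rec X. 0\{b} + 0\{a} + 0\{a} + b.b.X | --b--▸ v1
  v1 = b.(rec X. 0\{b} + 0\{a} + 0\{a} + b.b.X) | --b--▸ v0
Coarsest stable partition (strong bisimilarity classes):
  B0 = {u0, u1, v0, v1}
u0 ∈ B0, v0 ∈ B0 → same block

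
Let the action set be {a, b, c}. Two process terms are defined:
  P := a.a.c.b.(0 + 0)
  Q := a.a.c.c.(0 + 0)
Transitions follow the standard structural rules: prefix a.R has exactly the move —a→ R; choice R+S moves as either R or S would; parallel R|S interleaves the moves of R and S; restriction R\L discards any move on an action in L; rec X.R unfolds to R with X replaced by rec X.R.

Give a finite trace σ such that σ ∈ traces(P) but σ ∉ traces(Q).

aacb

P's transition system — 5 states:
  u0 = a.a.c.b.(0 + 0) → -a-> u1
  u1 = a.c.b.(0 + 0) → -a-> u2
  u2 = c.b.(0 + 0) → -c-> u3
  u3 = b.(0 + 0) → -b-> u4
  u4 = 0 + 0 → stopped
Q's transition system — 5 states:
  v0 = a.a.c.c.(0 + 0) → -a-> v1
  v1 = a.c.c.(0 + 0) → -a-> v2
  v2 = c.c.(0 + 0) → -c-> v3
  v3 = c.(0 + 0) → -c-> v4
  v4 = 0 + 0 → stopped
Run σ = ⟨aacb⟩ on P: start {u0}
  step 1 (a): {u1}
  step 2 (a): {u2}
  step 3 (c): {u3}
  step 4 (b): {u4}
  ✓ P
Run σ = ⟨aacb⟩ on Q: start {v0}
  step 1 (a): {v1}
  step 2 (a): {v2}
  step 3 (c): {v3}
  step 4 (b): no successor for Q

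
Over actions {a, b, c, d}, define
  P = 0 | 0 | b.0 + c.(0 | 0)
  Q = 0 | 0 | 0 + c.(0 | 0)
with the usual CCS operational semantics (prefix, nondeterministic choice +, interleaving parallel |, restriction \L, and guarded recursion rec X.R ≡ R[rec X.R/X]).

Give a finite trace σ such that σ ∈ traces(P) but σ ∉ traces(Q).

Reachable graph of P (3 states):
  m0 = 0 | 0 | b.0 + c.(0 | 0) | ··b··> m1, ··c··> m2
  m1 = 0 | 0 | 0 | ·
  m2 = 0 | 0 | ·
Reachable graph of Q (2 states):
  n0 = 0 | 0 | 0 + c.(0 | 0) | ··c··> n1
  n1 = 0 | 0 | ·
Run σ = ⟨b⟩ on P: start {m0}
  [1] b ⇒ {m1}
  P completes σ.
Run σ = ⟨b⟩ on Q: start {n0}
  [1] b ⇒ no successor for Q

b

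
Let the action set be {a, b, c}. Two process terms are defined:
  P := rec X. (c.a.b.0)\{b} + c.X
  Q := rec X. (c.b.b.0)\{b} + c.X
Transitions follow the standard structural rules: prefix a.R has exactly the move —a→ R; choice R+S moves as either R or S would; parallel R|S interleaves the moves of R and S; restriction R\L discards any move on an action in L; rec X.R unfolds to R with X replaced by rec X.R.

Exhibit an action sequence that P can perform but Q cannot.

ca

LTS(P): 3 reachable states
  p0 = rec X. (c.a.b.0)\{b} + c.X → ··c··> p0, ··c··> p1
  p1 = (a.b.0)\{b} → ··a··> p2
  p2 = (b.0)\{b} → ∅
LTS(Q): 2 reachable states
  q0 = rec X. (c.b.b.0)\{b} + c.X → ··c··> q0, ··c··> q1
  q1 = (b.b.0)\{b} → ∅
Run σ = ⟨ca⟩ on P: start {p0}
  step 1 (c): {p0, p1}
  step 2 (a): {p2}
  — P admits the full trace.
Run σ = ⟨ca⟩ on Q: start {q0}
  step 1 (c): {q0, q1}
  step 2 (a): ∅  — Q cannot continue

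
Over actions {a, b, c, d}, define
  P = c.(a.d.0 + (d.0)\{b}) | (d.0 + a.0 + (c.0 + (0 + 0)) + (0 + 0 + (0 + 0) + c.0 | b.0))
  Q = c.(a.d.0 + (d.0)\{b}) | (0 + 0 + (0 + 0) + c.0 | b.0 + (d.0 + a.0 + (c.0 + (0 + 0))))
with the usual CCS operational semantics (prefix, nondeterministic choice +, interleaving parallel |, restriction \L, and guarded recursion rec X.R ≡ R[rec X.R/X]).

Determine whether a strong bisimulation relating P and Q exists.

P's transition system — 25 states:
  p0 = c.(a.d.0 + (d.0)\{b}) | (d.0 + a.0 + (c.0 + (0 + 0)) + (0 + 0 + (0 + 0) + c.0 | b.0)) ⊢ —a→ p1, —b→ p2, —c→ p1, —c→ p3, —c→ p4, —d→ p1
  p1 = c.(a.d.0 + (d.0)\{b}) | 0 ⊢ —c→ p5
  p2 = c.(a.d.0 + (d.0)\{b}) | (c.0 | 0) ⊢ —c→ p6, —c→ p7
  p3 = (a.d.0 + (d.0)\{b}) | (d.0 + a.0 + (c.0 + (0 + 0)) + (0 + 0 + (0 + 0) + c.0 | b.0)) ⊢ —a→ p5, —a→ p8, —b→ p6, —c→ p5, —c→ p9, —d→ p10, —d→ p5
  p4 = c.(a.d.0 + (d.0)\{b}) | (0 | b.0) ⊢ —b→ p7, —c→ p9
  p5 = (a.d.0 + (d.0)\{b}) | 0 ⊢ —a→ p11, —d→ p12
  p6 = (a.d.0 + (d.0)\{b}) | (c.0 | 0) ⊢ —a→ p13, —c→ p14, —d→ p15
  p7 = c.(a.d.0 + (d.0)\{b}) | (0 | 0) ⊢ —c→ p14
  p8 = d.0 | (d.0 + a.0 + (c.0 + (0 + 0)) + (0 + 0 + (0 + 0) + c.0 | b.0)) ⊢ —a→ p11, —b→ p13, —c→ p11, —c→ p16, —d→ p11, —d→ p17
  p9 = (a.d.0 + (d.0)\{b}) | (0 | b.0) ⊢ —a→ p16, —b→ p14, —d→ p18
  p10 = 0\{b} | (d.0 + a.0 + (c.0 + (0 + 0)) + (0 + 0 + (0 + 0) + c.0 | b.0)) ⊢ —a→ p12, —b→ p15, —c→ p12, —c→ p18, —d→ p12
  p11 = d.0 | 0 ⊢ —d→ p19
  p12 = 0\{b} | 0 ⊢ stopped
  p13 = d.0 | (c.0 | 0) ⊢ —c→ p20, —d→ p21
  p14 = (a.d.0 + (d.0)\{b}) | (0 | 0) ⊢ —a→ p20, —d→ p22
  p15 = 0\{b} | (c.0 | 0) ⊢ —c→ p22
  p16 = d.0 | (0 | b.0) ⊢ —b→ p20, —d→ p23
  p17 = 0 | (d.0 + a.0 + (c.0 + (0 + 0)) + (0 + 0 + (0 + 0) + c.0 | b.0)) ⊢ —a→ p19, —b→ p21, —c→ p19, —c→ p23, —d→ p19
  p18 = 0\{b} | (0 | b.0) ⊢ —b→ p22
  p19 = 0 | 0 ⊢ stopped
  p20 = d.0 | (0 | 0) ⊢ —d→ p24
  p21 = 0 | (c.0 | 0) ⊢ —c→ p24
  p22 = 0\{b} | (0 | 0) ⊢ stopped
  p23 = 0 | (0 | b.0) ⊢ —b→ p24
  p24 = 0 | (0 | 0) ⊢ stopped
Q's transition system — 25 states:
  q0 = c.(a.d.0 + (d.0)\{b}) | (0 + 0 + (0 + 0) + c.0 | b.0 + (d.0 + a.0 + (c.0 + (0 + 0)))) ⊢ —a→ q1, —b→ q2, —c→ q1, —c→ q3, —c→ q4, —d→ q1
  q1 = c.(a.d.0 + (d.0)\{b}) | 0 ⊢ —c→ q5
  q2 = c.(a.d.0 + (d.0)\{b}) | (c.0 | 0) ⊢ —c→ q6, —c→ q7
  q3 = (a.d.0 + (d.0)\{b}) | (0 + 0 + (0 + 0) + c.0 | b.0 + (d.0 + a.0 + (c.0 + (0 + 0)))) ⊢ —a→ q5, —a→ q8, —b→ q6, —c→ q5, —c→ q9, —d→ q10, —d→ q5
  q4 = c.(a.d.0 + (d.0)\{b}) | (0 | b.0) ⊢ —b→ q7, —c→ q9
  q5 = (a.d.0 + (d.0)\{b}) | 0 ⊢ —a→ q11, —d→ q12
  q6 = (a.d.0 + (d.0)\{b}) | (c.0 | 0) ⊢ —a→ q13, —c→ q14, —d→ q15
  q7 = c.(a.d.0 + (d.0)\{b}) | (0 | 0) ⊢ —c→ q14
  q8 = d.0 | (0 + 0 + (0 + 0) + c.0 | b.0 + (d.0 + a.0 + (c.0 + (0 + 0)))) ⊢ —a→ q11, —b→ q13, —c→ q11, —c→ q16, —d→ q11, —d→ q17
  q9 = (a.d.0 + (d.0)\{b}) | (0 | b.0) ⊢ —a→ q16, —b→ q14, —d→ q18
  q10 = 0\{b} | (0 + 0 + (0 + 0) + c.0 | b.0 + (d.0 + a.0 + (c.0 + (0 + 0)))) ⊢ —a→ q12, —b→ q15, —c→ q12, —c→ q18, —d→ q12
  q11 = d.0 | 0 ⊢ —d→ q19
  q12 = 0\{b} | 0 ⊢ stopped
  q13 = d.0 | (c.0 | 0) ⊢ —c→ q20, —d→ q21
  q14 = (a.d.0 + (d.0)\{b}) | (0 | 0) ⊢ —a→ q20, —d→ q22
  q15 = 0\{b} | (c.0 | 0) ⊢ —c→ q22
  q16 = d.0 | (0 | b.0) ⊢ —b→ q20, —d→ q23
  q17 = 0 | (0 + 0 + (0 + 0) + c.0 | b.0 + (d.0 + a.0 + (c.0 + (0 + 0)))) ⊢ —a→ q19, —b→ q21, —c→ q19, —c→ q23, —d→ q19
  q18 = 0\{b} | (0 | b.0) ⊢ —b→ q22
  q19 = 0 | 0 ⊢ stopped
  q20 = d.0 | (0 | 0) ⊢ —d→ q24
  q21 = 0 | (c.0 | 0) ⊢ —c→ q24
  q22 = 0\{b} | (0 | 0) ⊢ stopped
  q23 = 0 | (0 | b.0) ⊢ —b→ q24
  q24 = 0 | (0 | 0) ⊢ stopped
Partition-refinement fixed point:
  B0 = {p0, q0}
  B1 = {p3, q3}
  B2 = {p8, q8}
  B3 = {p11, p20, q11, q20}
  B4 = {p12, p19, p22, p24, q12, q19, q22, q24}
  B5 = {p10, p17, q10, q17}
  B6 = {p15, p21, q15, q21}
  B7 = {p18, p23, q18, q23}
  B8 = {p16, q16}
  B9 = {p13, q13}
  B10 = {p14, p5, q14, q5}
  B11 = {p9, q9}
  B12 = {p6, q6}
  B13 = {p1, p7, q1, q7}
  B14 = {p4, q4}
  B15 = {p2, q2}
p0 ∈ B0, q0 ∈ B0 → same block

P ~ Q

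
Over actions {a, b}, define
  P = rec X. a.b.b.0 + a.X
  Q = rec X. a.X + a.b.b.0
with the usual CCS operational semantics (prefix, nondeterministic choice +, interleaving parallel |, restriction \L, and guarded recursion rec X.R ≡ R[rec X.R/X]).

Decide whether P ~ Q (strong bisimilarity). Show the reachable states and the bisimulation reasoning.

YES

LTS(P): 4 reachable states
  p0 = rec X. a.b.b.0 + a.X → ··a··> p0, ··a··> p1
  p1 = b.b.0 → ··b··> p2
  p2 = b.0 → ··b··> p3
  p3 = 0 → (no moves)
LTS(Q): 4 reachable states
  q0 = rec X. a.X + a.b.b.0 → ··a··> q0, ··a··> q1
  q1 = b.b.0 → ··b··> q2
  q2 = b.0 → ··b··> q3
  q3 = 0 → (no moves)
Coarsest stable partition (strong bisimilarity classes):
  B0 = {p0, q0}
  B1 = {p1, q1}
  B2 = {p2, q2}
  B3 = {p3, q3}
p0 ∈ B0, q0 ∈ B0 → same block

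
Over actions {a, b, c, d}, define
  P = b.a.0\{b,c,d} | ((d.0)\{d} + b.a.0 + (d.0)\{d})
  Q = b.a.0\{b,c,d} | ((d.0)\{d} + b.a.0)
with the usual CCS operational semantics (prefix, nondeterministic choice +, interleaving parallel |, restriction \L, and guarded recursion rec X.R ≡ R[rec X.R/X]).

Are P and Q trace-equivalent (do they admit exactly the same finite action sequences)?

trace-equivalent

Reachable graph of P (9 states):
  u0 = b.a.0\{b,c,d} | ((d.0)\{d} + b.a.0 + (d.0)\{d}) ⊢ -b-> u1, -b-> u2
  u1 = a.0\{b,c,d} | ((d.0)\{d} + b.a.0 + (d.0)\{d}) ⊢ -a-> u3, -b-> u4
  u2 = b.a.0\{b,c,d} | a.0 ⊢ -a-> u5, -b-> u4
  u3 = 0\{b,c,d} | ((d.0)\{d} + b.a.0 + (d.0)\{d}) ⊢ -b-> u6
  u4 = a.0\{b,c,d} | a.0 ⊢ -a-> u6, -a-> u7
  u5 = b.a.0\{b,c,d} | 0 ⊢ -b-> u7
  u6 = 0\{b,c,d} | a.0 ⊢ -a-> u8
  u7 = a.0\{b,c,d} | 0 ⊢ -a-> u8
  u8 = 0\{b,c,d} | 0 ⊢ (no moves)
Reachable graph of Q (9 states):
  v0 = b.a.0\{b,c,d} | ((d.0)\{d} + b.a.0) ⊢ -b-> v1, -b-> v2
  v1 = a.0\{b,c,d} | ((d.0)\{d} + b.a.0) ⊢ -a-> v3, -b-> v4
  v2 = b.a.0\{b,c,d} | a.0 ⊢ -a-> v5, -b-> v4
  v3 = 0\{b,c,d} | ((d.0)\{d} + b.a.0) ⊢ -b-> v6
  v4 = a.0\{b,c,d} | a.0 ⊢ -a-> v6, -a-> v7
  v5 = b.a.0\{b,c,d} | 0 ⊢ -b-> v7
  v6 = 0\{b,c,d} | a.0 ⊢ -a-> v8
  v7 = a.0\{b,c,d} | 0 ⊢ -a-> v8
  v8 = 0\{b,c,d} | 0 ⊢ (no moves)
Coarsest stable partition (strong bisimilarity classes):
  B0 = {u0, v0}
  B1 = {u1, u2, v1, v2}
  B2 = {u3, u5, v3, v5}
  B3 = {u6, u7, v6, v7}
  B4 = {u8, v8}
  B5 = {u4, v4}
u0 ∈ B0, v0 ∈ B0 → same block
Bisimilar ⇒ trace-equivalent.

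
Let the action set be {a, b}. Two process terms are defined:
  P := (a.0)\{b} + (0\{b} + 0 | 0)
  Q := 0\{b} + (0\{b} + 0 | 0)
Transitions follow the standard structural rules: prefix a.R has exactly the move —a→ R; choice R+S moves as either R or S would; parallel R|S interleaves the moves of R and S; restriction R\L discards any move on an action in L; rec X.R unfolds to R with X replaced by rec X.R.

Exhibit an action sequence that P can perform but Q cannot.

P's transition system — 2 states:
  p0 = (a.0)\{b} + (0\{b} + 0 | 0) → -a-> p1
  p1 = 0\{b} → ·
Q's transition system — 1 states:
  q0 = 0\{b} + (0\{b} + 0 | 0) → ·
Trace ⟨a⟩ through P, begin at {p0}:
  after a @ step 1: {p1}
  — P admits the full trace.
Trace ⟨a⟩ through Q, begin at {q0}:
  after a @ step 1: ∅  — Q cannot continue

a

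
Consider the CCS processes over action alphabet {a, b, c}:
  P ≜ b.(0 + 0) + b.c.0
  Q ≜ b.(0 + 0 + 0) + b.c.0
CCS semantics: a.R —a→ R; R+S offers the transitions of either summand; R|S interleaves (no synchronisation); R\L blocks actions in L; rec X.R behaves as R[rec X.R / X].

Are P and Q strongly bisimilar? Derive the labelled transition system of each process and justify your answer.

P's transition system — 4 states:
  u0 = b.(0 + 0) + b.c.0 → =b=> u1, =b=> u2
  u1 = 0 + 0 → ·
  u2 = c.0 → =c=> u3
  u3 = 0 → ·
Q's transition system — 4 states:
  v0 = b.(0 + 0 + 0) + b.c.0 → =b=> v1, =b=> v2
  v1 = 0 + 0 + 0 → ·
  v2 = c.0 → =c=> v3
  v3 = 0 → ·
Bisimilarity quotient blocks:
  B0 = {u0, v0}
  B1 = {u2, v2}
  B2 = {u1, u3, v1, v3}
u0 ∈ B0, v0 ∈ B0 → same block

bisimilar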